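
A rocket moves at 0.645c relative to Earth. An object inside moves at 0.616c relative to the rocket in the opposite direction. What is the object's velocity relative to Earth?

Object's velocity in rocket frame is u' = -0.616c
u = (u' + v)/(1 + u'v/c²) = (v - 0.616)/(1 - 0.616·v/c²)
Numerator: 0.645 - 0.616 = 0.029
Denominator: 1 - 0.39732 = 0.60268
u = 0.029/0.60268 = 0.04812c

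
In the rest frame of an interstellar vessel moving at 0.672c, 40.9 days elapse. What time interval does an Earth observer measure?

Proper time Δt₀ = 40.9 days
γ = 1/√(1 - 0.672²) = 1.3503
Δt = γΔt₀ = 1.3503 × 40.9 = 55.23 days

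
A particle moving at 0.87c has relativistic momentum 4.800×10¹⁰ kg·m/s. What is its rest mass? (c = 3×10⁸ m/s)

γ = 1/√(1 - 0.87²) = 2.028
v = 0.87 × 3×10⁸ = 2.610×10⁸ m/s
m = p/(γv) = 4.800×10¹⁰/(2.028 × 2.610×10⁸) = 90.68 kg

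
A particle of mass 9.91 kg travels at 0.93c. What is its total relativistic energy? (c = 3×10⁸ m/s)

γ = 1/√(1 - 0.93²) = 2.721
mc² = 9.91 × (3×10⁸)² = 8.919×10¹⁷ J
E = γmc² = 2.721 × 8.919×10¹⁷ = 2.427×10¹⁸ J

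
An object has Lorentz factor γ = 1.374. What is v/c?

From γ = 1/√(1 - v²/c²):
1/γ² = 1/1.374² = 0.5297
v²/c² = 1 - 0.5297 = 0.4703
v/c = √(0.4703) = 0.6858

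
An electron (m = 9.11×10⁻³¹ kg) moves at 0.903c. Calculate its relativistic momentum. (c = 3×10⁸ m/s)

γ = 1/√(1 - 0.903²) = 2.3275
v = 0.903 × 3×10⁸ = 2.709×10⁸ m/s
p = γmv = 2.3275 × 9.11×10⁻³¹ × 2.709×10⁸ = 5.744×10⁻²² kg·m/s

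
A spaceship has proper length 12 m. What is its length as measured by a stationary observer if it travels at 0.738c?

Proper length L₀ = 12 m
γ = 1/√(1 - 0.738²) = 1.4819
L = L₀/γ = 12/1.4819 = 8.098 m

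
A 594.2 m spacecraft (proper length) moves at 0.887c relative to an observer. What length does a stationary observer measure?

Proper length L₀ = 594.2 m
γ = 1/√(1 - 0.887²) = 2.1656
L = L₀/γ = 594.2/2.1656 = 274.4 m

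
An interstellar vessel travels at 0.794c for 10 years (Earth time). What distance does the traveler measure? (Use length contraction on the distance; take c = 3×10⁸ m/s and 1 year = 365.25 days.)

Earth distance: d = v × t = 0.794c × 10 yr = 7.517×10¹⁶ m
γ = 1.645
d' = d/γ = 7.517×10¹⁶/1.645 = 4.570×10¹⁶ m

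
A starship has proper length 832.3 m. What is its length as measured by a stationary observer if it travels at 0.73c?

Proper length L₀ = 832.3 m
γ = 1/√(1 - 0.73²) = 1.4632
L = L₀/γ = 832.3/1.4632 = 568.8 m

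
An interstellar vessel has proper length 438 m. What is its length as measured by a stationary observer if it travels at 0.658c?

Proper length L₀ = 438 m
γ = 1/√(1 - 0.658²) = 1.328
L = L₀/γ = 438/1.328 = 329.8 m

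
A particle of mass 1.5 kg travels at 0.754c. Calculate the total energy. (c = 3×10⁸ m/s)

γ = 1/√(1 - 0.754²) = 1.522
mc² = 1.5 × (3×10⁸)² = 1.350×10¹⁷ J
E = γmc² = 1.522 × 1.350×10¹⁷ = 2.055×10¹⁷ J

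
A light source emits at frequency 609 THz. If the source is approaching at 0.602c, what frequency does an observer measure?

β = v/c = 0.602
(1+β)/(1-β) = 1.602/0.398 = 4.025
Doppler factor = √(4.025) = 2.006
f_obs = 609 × 2.006 = 1222 THz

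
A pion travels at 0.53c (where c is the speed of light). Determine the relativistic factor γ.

v/c = 0.53, so (v/c)² = 0.2809
1 - (v/c)² = 0.7191
γ = 1/√(0.7191) = 1.179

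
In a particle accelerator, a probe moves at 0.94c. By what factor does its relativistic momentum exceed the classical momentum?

p_rel = γmv, p_class = mv
Ratio = γ = 1/√(1 - 0.94²)
= 1/√(0.1164) = 2.931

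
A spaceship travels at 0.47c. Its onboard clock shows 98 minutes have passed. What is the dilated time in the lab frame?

Proper time Δt₀ = 98 minutes
γ = 1/√(1 - 0.47²) = 1.133
Δt = γΔt₀ = 1.133 × 98 = 111.0 minutes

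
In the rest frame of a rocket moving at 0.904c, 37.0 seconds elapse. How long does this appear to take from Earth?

Proper time Δt₀ = 37.0 seconds
γ = 1/√(1 - 0.904²) = 2.339
Δt = γΔt₀ = 2.339 × 37.0 = 86.54 seconds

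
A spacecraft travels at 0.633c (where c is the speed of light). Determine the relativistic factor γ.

v/c = 0.633, so (v/c)² = 0.400689
1 - (v/c)² = 0.599311
γ = 1/√(0.599311) = 1.292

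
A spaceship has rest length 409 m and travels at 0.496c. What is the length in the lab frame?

Proper length L₀ = 409 m
γ = 1/√(1 - 0.496²) = 1.15165
L = L₀/γ = 409/1.15165 = 355.1 m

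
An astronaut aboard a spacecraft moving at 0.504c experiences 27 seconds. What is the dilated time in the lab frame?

Proper time Δt₀ = 27 seconds
γ = 1/√(1 - 0.504²) = 1.1578
Δt = γΔt₀ = 1.1578 × 27 = 31.26 seconds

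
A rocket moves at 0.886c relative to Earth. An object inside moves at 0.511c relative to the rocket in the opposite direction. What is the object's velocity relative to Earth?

Object's velocity in rocket frame is u' = -0.511c
u = (u' + v)/(1 + u'v/c²) = (v - 0.511)/(1 - 0.511·v/c²)
Numerator: 0.886 - 0.511 = 0.375
Denominator: 1 - 0.452746 = 0.547254
u = 0.375/0.547254 = 0.6852c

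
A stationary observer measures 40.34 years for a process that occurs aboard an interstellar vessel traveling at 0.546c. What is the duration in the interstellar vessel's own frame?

Dilated time Δt = 40.34 years
γ = 1/√(1 - 0.546²) = 1.1936
Δt₀ = Δt/γ = 40.34/1.1936 = 33.80 years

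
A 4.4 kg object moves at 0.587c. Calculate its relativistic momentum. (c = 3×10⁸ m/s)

γ = 1/√(1 - 0.587²) = 1.2352
v = 0.587 × 3×10⁸ = 1.761×10⁸ m/s
p = γmv = 1.2352 × 4.4 × 1.761×10⁸ = 9.571×10⁸ kg·m/s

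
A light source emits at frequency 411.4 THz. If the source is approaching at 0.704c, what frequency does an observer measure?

β = v/c = 0.704
(1+β)/(1-β) = 1.704/0.296 = 5.7568
Doppler factor = √(5.7568) = 2.3993
f_obs = 411.4 × 2.3993 = 987.1 THz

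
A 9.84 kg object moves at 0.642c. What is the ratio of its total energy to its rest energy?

E = γmc², E₀ = mc²
E/E₀ = γ = 1/√(1 - 0.642²) = 1.304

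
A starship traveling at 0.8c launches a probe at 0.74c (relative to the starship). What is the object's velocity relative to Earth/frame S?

u = (u' + v)/(1 + u'v/c²)
Numerator: 0.74 + 0.8 = 1.54
Denominator: 1 + 0.592 = 1.592
u = 1.54/1.592 = 0.9673c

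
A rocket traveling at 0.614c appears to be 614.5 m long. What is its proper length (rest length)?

Contracted length L = 614.5 m
γ = 1/√(1 - 0.614²) = 1.2669
L₀ = γL = 1.2669 × 614.5 = 778.5 m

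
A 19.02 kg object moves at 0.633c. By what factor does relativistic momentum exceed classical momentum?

p_rel = γmv, p_class = mv
Ratio = γ = 1/√(1 - 0.633²) = 1.292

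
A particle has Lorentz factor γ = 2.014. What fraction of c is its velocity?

From γ = 1/√(1 - v²/c²):
1/γ² = 1/2.014² = 0.2465
v²/c² = 1 - 0.2465 = 0.7535
v/c = √(0.7535) = 0.8680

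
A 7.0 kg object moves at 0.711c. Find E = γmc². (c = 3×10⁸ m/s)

γ = 1/√(1 - 0.711²) = 1.422
mc² = 7.0 × (3×10⁸)² = 6.300×10¹⁷ J
E = γmc² = 1.422 × 6.300×10¹⁷ = 8.959×10¹⁷ J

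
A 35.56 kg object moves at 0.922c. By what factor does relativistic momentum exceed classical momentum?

p_rel = γmv, p_class = mv
Ratio = γ = 1/√(1 - 0.922²) = 2.583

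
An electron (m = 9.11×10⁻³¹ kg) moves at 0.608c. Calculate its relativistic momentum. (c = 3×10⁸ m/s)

γ = 1/√(1 - 0.608²) = 1.2595
v = 0.608 × 3×10⁸ = 1.824×10⁸ m/s
p = γmv = 1.2595 × 9.11×10⁻³¹ × 1.824×10⁸ = 2.093×10⁻²² kg·m/s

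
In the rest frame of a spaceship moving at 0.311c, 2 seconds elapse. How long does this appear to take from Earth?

Proper time Δt₀ = 2 seconds
γ = 1/√(1 - 0.311²) = 1.052
Δt = γΔt₀ = 1.052 × 2 = 2.104 seconds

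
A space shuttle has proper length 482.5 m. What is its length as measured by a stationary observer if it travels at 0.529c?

Proper length L₀ = 482.5 m
γ = 1/√(1 - 0.529²) = 1.1784
L = L₀/γ = 482.5/1.1784 = 409.5 m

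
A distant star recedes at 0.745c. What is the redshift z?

β = 0.745
(1+β)/(1-β) = 1.745/0.255 = 6.843
√(6.843) = 2.616
z = 2.616 - 1 = 1.616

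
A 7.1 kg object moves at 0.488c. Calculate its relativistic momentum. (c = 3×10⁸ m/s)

γ = 1/√(1 - 0.488²) = 1.146
v = 0.488 × 3×10⁸ = 1.464×10⁸ m/s
p = γmv = 1.146 × 7.1 × 1.464×10⁸ = 1.191×10⁹ kg·m/s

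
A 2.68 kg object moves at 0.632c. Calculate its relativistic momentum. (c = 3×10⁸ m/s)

γ = 1/√(1 - 0.632²) = 1.2904
v = 0.632 × 3×10⁸ = 1.896×10⁸ m/s
p = γmv = 1.2904 × 2.68 × 1.896×10⁸ = 6.557×10⁸ kg·m/s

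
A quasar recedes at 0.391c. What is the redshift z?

β = 0.391
(1+β)/(1-β) = 1.391/0.609 = 2.284
√(2.284) = 1.5113
z = 1.5113 - 1 = 0.5113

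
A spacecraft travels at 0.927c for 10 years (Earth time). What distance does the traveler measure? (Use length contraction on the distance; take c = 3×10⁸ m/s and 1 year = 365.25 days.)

Earth distance: d = v × t = 0.927c × 10 yr = 8.776×10¹⁶ m
γ = 2.666
d' = d/γ = 8.776×10¹⁶/2.666 = 3.292×10¹⁶ m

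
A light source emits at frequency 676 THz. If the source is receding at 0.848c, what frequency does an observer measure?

β = v/c = 0.848
(1-β)/(1+β) = 0.152/1.848 = 0.08225
Doppler factor = √(0.08225) = 0.2868
f_obs = 676 × 0.2868 = 193.9 THz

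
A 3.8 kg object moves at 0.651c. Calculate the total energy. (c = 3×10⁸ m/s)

γ = 1/√(1 - 0.651²) = 1.31739
mc² = 3.8 × (3×10⁸)² = 3.420×10¹⁷ J
E = γmc² = 1.31739 × 3.420×10¹⁷ = 4.505×10¹⁷ J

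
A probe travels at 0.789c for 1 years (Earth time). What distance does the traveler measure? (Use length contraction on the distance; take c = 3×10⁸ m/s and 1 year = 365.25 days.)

Earth distance: d = v × t = 0.789c × 1 yr = 7.4697×10¹⁵ m
γ = 1.6276
d' = d/γ = 7.4697×10¹⁵/1.6276 = 4.589×10¹⁵ m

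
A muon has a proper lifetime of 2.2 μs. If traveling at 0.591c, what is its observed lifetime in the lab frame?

Proper lifetime τ₀ = 2.2 μs
γ = 1/√(1 - 0.591²) = 1.2397
τ = γτ₀ = 1.2397 × 2.2 μs = 2.727 μs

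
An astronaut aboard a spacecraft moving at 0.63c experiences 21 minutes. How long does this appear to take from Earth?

Proper time Δt₀ = 21 minutes
γ = 1/√(1 - 0.63²) = 1.2877
Δt = γΔt₀ = 1.2877 × 21 = 27.04 minutes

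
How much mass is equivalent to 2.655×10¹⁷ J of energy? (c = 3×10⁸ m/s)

From E = mc², we get m = E/c²
c² = (3×10⁸)² = 9×10¹⁶ m²/s²
m = 2.655×10¹⁷ / 9×10¹⁶ = 2.950 kg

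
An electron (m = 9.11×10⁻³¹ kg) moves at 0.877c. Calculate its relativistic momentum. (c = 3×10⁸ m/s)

γ = 1/√(1 - 0.877²) = 2.081
v = 0.877 × 3×10⁸ = 2.631×10⁸ m/s
p = γmv = 2.081 × 9.11×10⁻³¹ × 2.631×10⁸ = 4.988×10⁻²² kg·m/s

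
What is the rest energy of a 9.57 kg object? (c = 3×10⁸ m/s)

c² = (3×10⁸)² = 9.000×10¹⁶ m²/s²
E₀ = mc² = 9.57 × 9.000×10¹⁶ = 8.613×10¹⁷ J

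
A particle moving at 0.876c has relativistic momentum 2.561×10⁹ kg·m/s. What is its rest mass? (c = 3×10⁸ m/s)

γ = 1/√(1 - 0.876²) = 2.0734
v = 0.876 × 3×10⁸ = 2.628×10⁸ m/s
m = p/(γv) = 2.561×10⁹/(2.0734 × 2.628×10⁸) = 4.700 kg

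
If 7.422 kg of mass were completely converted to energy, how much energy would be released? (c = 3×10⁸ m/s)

Using E = mc²:
c² = (3×10⁸)² = 9×10¹⁶ m²/s²
E = 7.422 × 9×10¹⁶ = 6.680×10¹⁷ J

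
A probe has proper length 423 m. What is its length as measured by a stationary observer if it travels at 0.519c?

Proper length L₀ = 423 m
γ = 1/√(1 - 0.519²) = 1.1699
L = L₀/γ = 423/1.1699 = 361.6 m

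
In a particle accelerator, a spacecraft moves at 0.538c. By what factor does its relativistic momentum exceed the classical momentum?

p_rel = γmv, p_class = mv
Ratio = γ = 1/√(1 - 0.538²)
= 1/√(0.710556) = 1.186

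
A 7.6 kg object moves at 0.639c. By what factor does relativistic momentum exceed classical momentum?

p_rel = γmv, p_class = mv
Ratio = γ = 1/√(1 - 0.639²) = 1.300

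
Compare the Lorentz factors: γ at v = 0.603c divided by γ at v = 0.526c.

γ₁ = 1/√(1 - 0.603²) = 1.254
γ₂ = 1/√(1 - 0.526²) = 1.176
γ₁/γ₂ = 1.254/1.176 = 1.066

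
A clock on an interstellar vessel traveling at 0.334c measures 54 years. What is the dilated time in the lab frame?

Proper time Δt₀ = 54 years
γ = 1/√(1 - 0.334²) = 1.061
Δt = γΔt₀ = 1.061 × 54 = 57.29 years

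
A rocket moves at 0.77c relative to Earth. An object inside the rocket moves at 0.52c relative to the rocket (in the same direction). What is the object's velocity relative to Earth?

u = (u' + v)/(1 + u'v/c²)
Numerator: 0.52 + 0.77 = 1.29
Denominator: 1 + 0.4004 = 1.4004
u = 1.29/1.4004 = 0.9212c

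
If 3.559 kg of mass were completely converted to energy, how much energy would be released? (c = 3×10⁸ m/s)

Using E = mc²:
c² = (3×10⁸)² = 9×10¹⁶ m²/s²
E = 3.559 × 9×10¹⁶ = 3.203×10¹⁷ J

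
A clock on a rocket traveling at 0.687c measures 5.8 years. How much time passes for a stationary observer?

Proper time Δt₀ = 5.8 years
γ = 1/√(1 - 0.687²) = 1.3762
Δt = γΔt₀ = 1.3762 × 5.8 = 7.982 years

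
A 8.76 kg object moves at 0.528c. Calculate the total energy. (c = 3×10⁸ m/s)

γ = 1/√(1 - 0.528²) = 1.17752
mc² = 8.76 × (3×10⁸)² = 7.884×10¹⁷ J
E = γmc² = 1.17752 × 7.884×10¹⁷ = 9.284×10¹⁷ J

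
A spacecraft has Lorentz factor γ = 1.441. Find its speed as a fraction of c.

From γ = 1/√(1 - v²/c²):
1/γ² = 1/1.441² = 0.4816
v²/c² = 1 - 0.4816 = 0.5184
v/c = √(0.5184) = 0.7200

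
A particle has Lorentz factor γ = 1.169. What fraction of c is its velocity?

From γ = 1/√(1 - v²/c²):
1/γ² = 1/1.169² = 0.7318
v²/c² = 1 - 0.7318 = 0.2682
v/c = √(0.2682) = 0.5179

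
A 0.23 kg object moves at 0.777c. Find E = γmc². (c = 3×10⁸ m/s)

γ = 1/√(1 - 0.777²) = 1.5886
mc² = 0.23 × (3×10⁸)² = 2.070×10¹⁶ J
E = γmc² = 1.5886 × 2.070×10¹⁶ = 3.288×10¹⁶ J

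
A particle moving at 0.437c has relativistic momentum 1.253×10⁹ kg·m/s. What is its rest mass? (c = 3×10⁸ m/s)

γ = 1/√(1 - 0.437²) = 1.1118
v = 0.437 × 3×10⁸ = 1.311×10⁸ m/s
m = p/(γv) = 1.253×10⁹/(1.1118 × 1.311×10⁸) = 8.597 kg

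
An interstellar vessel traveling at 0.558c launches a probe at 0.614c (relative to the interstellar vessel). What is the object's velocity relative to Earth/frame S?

u = (u' + v)/(1 + u'v/c²)
Numerator: 0.614 + 0.558 = 1.172
Denominator: 1 + 0.342612 = 1.342612
u = 1.172/1.342612 = 0.8729c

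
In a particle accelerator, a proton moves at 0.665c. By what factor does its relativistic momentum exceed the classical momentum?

p_rel = γmv, p_class = mv
Ratio = γ = 1/√(1 - 0.665²)
= 1/√(0.557775) = 1.339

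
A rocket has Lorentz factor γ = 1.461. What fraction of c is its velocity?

From γ = 1/√(1 - v²/c²):
1/γ² = 1/1.461² = 0.4685
v²/c² = 1 - 0.4685 = 0.5315
v/c = √(0.5315) = 0.7290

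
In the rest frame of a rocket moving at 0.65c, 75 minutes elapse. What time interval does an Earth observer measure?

Proper time Δt₀ = 75 minutes
γ = 1/√(1 - 0.65²) = 1.3159
Δt = γΔt₀ = 1.3159 × 75 = 98.69 minutes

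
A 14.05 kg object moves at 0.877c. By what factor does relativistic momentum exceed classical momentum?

p_rel = γmv, p_class = mv
Ratio = γ = 1/√(1 - 0.877²) = 2.081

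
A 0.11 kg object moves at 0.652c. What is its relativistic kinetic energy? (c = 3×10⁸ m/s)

γ = 1/√(1 - 0.652²) = 1.3189
γ - 1 = 0.3189
KE = (γ-1)mc² = 0.3189 × 0.11 × (3×10⁸)² = 3.157×10¹⁵ J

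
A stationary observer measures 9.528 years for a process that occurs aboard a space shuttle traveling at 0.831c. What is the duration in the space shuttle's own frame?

Dilated time Δt = 9.528 years
γ = 1/√(1 - 0.831²) = 1.7977
Δt₀ = Δt/γ = 9.528/1.7977 = 5.300 years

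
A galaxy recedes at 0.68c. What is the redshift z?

β = 0.68
(1+β)/(1-β) = 1.68/0.32 = 5.250
√(5.250) = 2.291
z = 2.291 - 1 = 1.291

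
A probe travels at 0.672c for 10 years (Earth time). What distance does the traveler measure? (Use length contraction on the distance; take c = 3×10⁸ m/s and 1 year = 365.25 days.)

Earth distance: d = v × t = 0.672c × 10 yr = 6.36201×10¹⁶ m
γ = 1.35035
d' = d/γ = 6.36201×10¹⁶/1.35035 = 4.711×10¹⁶ m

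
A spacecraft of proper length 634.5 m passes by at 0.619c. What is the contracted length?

Proper length L₀ = 634.5 m
γ = 1/√(1 - 0.619²) = 1.2733
L = L₀/γ = 634.5/1.2733 = 498.3 m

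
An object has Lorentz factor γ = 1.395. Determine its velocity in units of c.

From γ = 1/√(1 - v²/c²):
1/γ² = 1/1.395² = 0.5139
v²/c² = 1 - 0.5139 = 0.4861
v/c = √(0.4861) = 0.6972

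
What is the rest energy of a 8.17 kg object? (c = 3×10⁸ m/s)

c² = (3×10⁸)² = 9.000×10¹⁶ m²/s²
E₀ = mc² = 8.17 × 9.000×10¹⁶ = 7.353×10¹⁷ J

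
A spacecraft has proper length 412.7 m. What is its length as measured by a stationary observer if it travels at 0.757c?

Proper length L₀ = 412.7 m
γ = 1/√(1 - 0.757²) = 1.530
L = L₀/γ = 412.7/1.530 = 269.7 m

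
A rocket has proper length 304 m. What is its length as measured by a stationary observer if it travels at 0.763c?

Proper length L₀ = 304 m
γ = 1/√(1 - 0.763²) = 1.547
L = L₀/γ = 304/1.547 = 196.5 m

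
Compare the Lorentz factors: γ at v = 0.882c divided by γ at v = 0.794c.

γ₁ = 1/√(1 - 0.882²) = 2.122
γ₂ = 1/√(1 - 0.794²) = 1.645
γ₁/γ₂ = 2.122/1.645 = 1.290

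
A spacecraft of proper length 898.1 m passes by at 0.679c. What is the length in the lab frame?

Proper length L₀ = 898.1 m
γ = 1/√(1 - 0.679²) = 1.3621
L = L₀/γ = 898.1/1.3621 = 659.3 m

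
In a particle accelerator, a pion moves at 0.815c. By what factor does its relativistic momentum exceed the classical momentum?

p_rel = γmv, p_class = mv
Ratio = γ = 1/√(1 - 0.815²)
= 1/√(0.335775) = 1.726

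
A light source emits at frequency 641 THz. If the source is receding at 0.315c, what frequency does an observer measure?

β = v/c = 0.315
(1-β)/(1+β) = 0.685/1.315 = 0.5209
Doppler factor = √(0.5209) = 0.7217
f_obs = 641 × 0.7217 = 462.6 THz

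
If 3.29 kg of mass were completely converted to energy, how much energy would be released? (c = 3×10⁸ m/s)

Using E = mc²:
c² = (3×10⁸)² = 9×10¹⁶ m²/s²
E = 3.29 × 9×10¹⁶ = 2.961×10¹⁷ J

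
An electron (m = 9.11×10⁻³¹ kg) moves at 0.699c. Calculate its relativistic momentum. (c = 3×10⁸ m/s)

γ = 1/√(1 - 0.699²) = 1.398
v = 0.699 × 3×10⁸ = 2.097×10⁸ m/s
p = γmv = 1.398 × 9.11×10⁻³¹ × 2.097×10⁸ = 2.671×10⁻²² kg·m/s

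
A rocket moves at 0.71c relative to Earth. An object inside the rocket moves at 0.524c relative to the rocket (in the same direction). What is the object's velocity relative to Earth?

u = (u' + v)/(1 + u'v/c²)
Numerator: 0.524 + 0.71 = 1.234
Denominator: 1 + 0.37204 = 1.37204
u = 1.234/1.37204 = 0.8994c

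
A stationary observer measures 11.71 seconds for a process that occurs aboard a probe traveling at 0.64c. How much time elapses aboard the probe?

Dilated time Δt = 11.71 seconds
γ = 1/√(1 - 0.64²) = 1.3014
Δt₀ = Δt/γ = 11.71/1.3014 = 8.998 seconds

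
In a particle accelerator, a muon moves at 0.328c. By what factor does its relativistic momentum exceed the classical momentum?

p_rel = γmv, p_class = mv
Ratio = γ = 1/√(1 - 0.328²)
= 1/√(0.892416) = 1.059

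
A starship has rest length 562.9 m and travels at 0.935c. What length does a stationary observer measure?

Proper length L₀ = 562.9 m
γ = 1/√(1 - 0.935²) = 2.820
L = L₀/γ = 562.9/2.820 = 199.6 m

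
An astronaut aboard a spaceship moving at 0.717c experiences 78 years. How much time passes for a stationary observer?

Proper time Δt₀ = 78 years
γ = 1/√(1 - 0.717²) = 1.435
Δt = γΔt₀ = 1.435 × 78 = 111.9 years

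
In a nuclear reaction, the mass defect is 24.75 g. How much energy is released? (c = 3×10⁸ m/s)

Convert mass defect: Δm = 24.75 g = 0.02475 kg
E = Δm·c² = 0.02475 × (3×10⁸)²
= 0.02475 × 9×10¹⁶ = 2.228×10¹⁵ J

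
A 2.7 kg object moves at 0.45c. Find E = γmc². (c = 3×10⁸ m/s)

γ = 1/√(1 - 0.45²) = 1.1198
mc² = 2.7 × (3×10⁸)² = 2.430×10¹⁷ J
E = γmc² = 1.1198 × 2.430×10¹⁷ = 2.721×10¹⁷ J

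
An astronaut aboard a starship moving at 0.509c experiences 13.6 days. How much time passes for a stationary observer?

Proper time Δt₀ = 13.6 days
γ = 1/√(1 - 0.509²) = 1.162
Δt = γΔt₀ = 1.162 × 13.6 = 15.80 days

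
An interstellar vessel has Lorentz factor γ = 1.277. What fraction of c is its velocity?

From γ = 1/√(1 - v²/c²):
1/γ² = 1/1.277² = 0.6132
v²/c² = 1 - 0.6132 = 0.3868
v/c = √(0.3868) = 0.6219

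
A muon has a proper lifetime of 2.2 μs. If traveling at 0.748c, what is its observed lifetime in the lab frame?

Proper lifetime τ₀ = 2.2 μs
γ = 1/√(1 - 0.748²) = 1.507
τ = γτ₀ = 1.507 × 2.2 μs = 3.315 μs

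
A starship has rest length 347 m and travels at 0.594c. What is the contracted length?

Proper length L₀ = 347 m
γ = 1/√(1 - 0.594²) = 1.2431
L = L₀/γ = 347/1.2431 = 279.1 m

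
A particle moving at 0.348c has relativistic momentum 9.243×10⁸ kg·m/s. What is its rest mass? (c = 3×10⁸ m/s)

γ = 1/√(1 - 0.348²) = 1.0667
v = 0.348 × 3×10⁸ = 1.044×10⁸ m/s
m = p/(γv) = 9.243×10⁸/(1.0667 × 1.044×10⁸) = 8.300 kg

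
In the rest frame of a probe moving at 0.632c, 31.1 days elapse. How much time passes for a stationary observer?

Proper time Δt₀ = 31.1 days
γ = 1/√(1 - 0.632²) = 1.2904
Δt = γΔt₀ = 1.2904 × 31.1 = 40.13 days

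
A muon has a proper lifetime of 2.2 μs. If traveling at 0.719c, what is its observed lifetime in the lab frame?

Proper lifetime τ₀ = 2.2 μs
γ = 1/√(1 - 0.719²) = 1.4388
τ = γτ₀ = 1.4388 × 2.2 μs = 3.165 μs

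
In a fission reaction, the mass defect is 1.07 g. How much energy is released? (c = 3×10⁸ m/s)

Convert mass defect: Δm = 1.07 g = 0.00107 kg
E = Δm·c² = 0.00107 × (3×10⁸)²
= 0.00107 × 9×10¹⁶ = 9.630×10¹³ J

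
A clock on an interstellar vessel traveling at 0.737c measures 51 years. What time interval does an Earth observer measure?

Proper time Δt₀ = 51 years
γ = 1/√(1 - 0.737²) = 1.47952
Δt = γΔt₀ = 1.47952 × 51 = 75.46 years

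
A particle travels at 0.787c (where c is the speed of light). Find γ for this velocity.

v/c = 0.787, so (v/c)² = 0.619369
1 - (v/c)² = 0.380631
γ = 1/√(0.380631) = 1.621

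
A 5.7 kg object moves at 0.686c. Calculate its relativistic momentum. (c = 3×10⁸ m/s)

γ = 1/√(1 - 0.686²) = 1.374
v = 0.686 × 3×10⁸ = 2.058×10⁸ m/s
p = γmv = 1.374 × 5.7 × 2.058×10⁸ = 1.612×10⁹ kg·m/s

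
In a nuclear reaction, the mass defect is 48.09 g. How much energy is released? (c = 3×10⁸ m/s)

Convert mass defect: Δm = 48.09 g = 0.04809 kg
E = Δm·c² = 0.04809 × (3×10⁸)²
= 0.04809 × 9×10¹⁶ = 4.328×10¹⁵ J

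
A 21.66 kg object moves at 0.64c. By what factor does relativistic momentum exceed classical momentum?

p_rel = γmv, p_class = mv
Ratio = γ = 1/√(1 - 0.64²) = 1.301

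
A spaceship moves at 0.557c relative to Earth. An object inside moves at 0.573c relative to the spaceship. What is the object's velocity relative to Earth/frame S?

u = (u' + v)/(1 + u'v/c²)
Numerator: 0.573 + 0.557 = 1.13
Denominator: 1 + 0.319161 = 1.319161
u = 1.13/1.319161 = 0.8566c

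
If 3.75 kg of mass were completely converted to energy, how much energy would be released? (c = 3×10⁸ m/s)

Using E = mc²:
c² = (3×10⁸)² = 9×10¹⁶ m²/s²
E = 3.75 × 9×10¹⁶ = 3.375×10¹⁷ J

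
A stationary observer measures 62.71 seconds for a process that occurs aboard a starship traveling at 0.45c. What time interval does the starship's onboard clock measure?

Dilated time Δt = 62.71 seconds
γ = 1/√(1 - 0.45²) = 1.1198
Δt₀ = Δt/γ = 62.71/1.1198 = 56.00 seconds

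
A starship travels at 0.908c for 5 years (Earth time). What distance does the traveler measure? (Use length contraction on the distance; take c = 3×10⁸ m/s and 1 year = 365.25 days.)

Earth distance: d = v × t = 0.908c × 5 yr = 4.298×10¹⁶ m
γ = 2.387
d' = d/γ = 4.298×10¹⁶/2.387 = 1.801×10¹⁶ m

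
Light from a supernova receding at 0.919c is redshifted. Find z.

β = 0.919
(1+β)/(1-β) = 1.919/0.081 = 23.69
√(23.69) = 4.867
z = 4.867 - 1 = 3.867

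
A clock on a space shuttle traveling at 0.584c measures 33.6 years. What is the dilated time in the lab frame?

Proper time Δt₀ = 33.6 years
γ = 1/√(1 - 0.584²) = 1.2319
Δt = γΔt₀ = 1.2319 × 33.6 = 41.39 years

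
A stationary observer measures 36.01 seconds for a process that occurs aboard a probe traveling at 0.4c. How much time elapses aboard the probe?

Dilated time Δt = 36.01 seconds
γ = 1/√(1 - 0.4²) = 1.0911
Δt₀ = Δt/γ = 36.01/1.0911 = 33.00 seconds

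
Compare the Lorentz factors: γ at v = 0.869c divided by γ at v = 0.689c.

γ₁ = 1/√(1 - 0.869²) = 2.0210
γ₂ = 1/√(1 - 0.689²) = 1.3798
γ₁/γ₂ = 2.0210/1.3798 = 1.465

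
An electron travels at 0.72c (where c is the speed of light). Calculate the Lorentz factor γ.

v/c = 0.72, so (v/c)² = 0.5184
1 - (v/c)² = 0.4816
γ = 1/√(0.4816) = 1.441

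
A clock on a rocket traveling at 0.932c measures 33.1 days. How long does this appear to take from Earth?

Proper time Δt₀ = 33.1 days
γ = 1/√(1 - 0.932²) = 2.759
Δt = γΔt₀ = 2.759 × 33.1 = 91.32 days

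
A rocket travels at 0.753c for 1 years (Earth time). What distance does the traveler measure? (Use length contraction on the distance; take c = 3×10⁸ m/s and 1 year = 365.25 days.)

Earth distance: d = v × t = 0.753c × 1 yr = 7.1289×10¹⁵ m
γ = 1.5197
d' = d/γ = 7.1289×10¹⁵/1.5197 = 4.691×10¹⁵ m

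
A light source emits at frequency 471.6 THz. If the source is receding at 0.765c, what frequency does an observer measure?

β = v/c = 0.765
(1-β)/(1+β) = 0.235/1.765 = 0.13314
Doppler factor = √(0.13314) = 0.3649
f_obs = 471.6 × 0.3649 = 172.1 THz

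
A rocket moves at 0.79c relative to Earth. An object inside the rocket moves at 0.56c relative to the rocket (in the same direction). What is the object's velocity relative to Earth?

u = (u' + v)/(1 + u'v/c²)
Numerator: 0.56 + 0.79 = 1.35
Denominator: 1 + 0.4424 = 1.4424
u = 1.35/1.4424 = 0.9359c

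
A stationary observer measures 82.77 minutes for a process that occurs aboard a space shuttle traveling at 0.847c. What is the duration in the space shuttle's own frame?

Dilated time Δt = 82.77 minutes
γ = 1/√(1 - 0.847²) = 1.881
Δt₀ = Δt/γ = 82.77/1.881 = 44.00 minutes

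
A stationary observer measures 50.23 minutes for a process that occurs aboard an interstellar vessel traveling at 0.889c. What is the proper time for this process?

Dilated time Δt = 50.23 minutes
γ = 1/√(1 - 0.889²) = 2.184
Δt₀ = Δt/γ = 50.23/2.184 = 23.00 minutes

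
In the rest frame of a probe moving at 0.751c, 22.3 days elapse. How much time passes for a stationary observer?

Proper time Δt₀ = 22.3 days
γ = 1/√(1 - 0.751²) = 1.5145
Δt = γΔt₀ = 1.5145 × 22.3 = 33.77 days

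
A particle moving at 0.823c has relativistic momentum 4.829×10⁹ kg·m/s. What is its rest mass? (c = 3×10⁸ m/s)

γ = 1/√(1 - 0.823²) = 1.760
v = 0.823 × 3×10⁸ = 2.469×10⁸ m/s
m = p/(γv) = 4.829×10⁹/(1.760 × 2.469×10⁸) = 11.11 kg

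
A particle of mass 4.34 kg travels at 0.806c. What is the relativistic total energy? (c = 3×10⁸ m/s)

γ = 1/√(1 - 0.806²) = 1.6894
mc² = 4.34 × (3×10⁸)² = 3.906×10¹⁷ J
E = γmc² = 1.6894 × 3.906×10¹⁷ = 6.599×10¹⁷ J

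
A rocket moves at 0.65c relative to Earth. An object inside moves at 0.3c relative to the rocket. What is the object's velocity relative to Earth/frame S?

u = (u' + v)/(1 + u'v/c²)
Numerator: 0.3 + 0.65 = 0.95
Denominator: 1 + 0.195 = 1.195
u = 0.95/1.195 = 0.7950c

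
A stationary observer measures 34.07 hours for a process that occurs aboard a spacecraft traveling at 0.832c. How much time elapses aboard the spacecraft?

Dilated time Δt = 34.07 hours
γ = 1/√(1 - 0.832²) = 1.803
Δt₀ = Δt/γ = 34.07/1.803 = 18.90 hours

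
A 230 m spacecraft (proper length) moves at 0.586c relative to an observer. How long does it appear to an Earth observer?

Proper length L₀ = 230 m
γ = 1/√(1 - 0.586²) = 1.234
L = L₀/γ = 230/1.234 = 186.4 m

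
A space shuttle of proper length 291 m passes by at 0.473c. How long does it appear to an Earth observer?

Proper length L₀ = 291 m
γ = 1/√(1 - 0.473²) = 1.135
L = L₀/γ = 291/1.135 = 256.4 m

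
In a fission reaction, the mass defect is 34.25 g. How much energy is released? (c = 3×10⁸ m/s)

Convert mass defect: Δm = 34.25 g = 0.03425 kg
E = Δm·c² = 0.03425 × (3×10⁸)²
= 0.03425 × 9×10¹⁶ = 3.083×10¹⁵ J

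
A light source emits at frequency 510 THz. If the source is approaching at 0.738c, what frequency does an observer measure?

β = v/c = 0.738
(1+β)/(1-β) = 1.738/0.262 = 6.634
Doppler factor = √(6.634) = 2.576
f_obs = 510 × 2.576 = 1314 THz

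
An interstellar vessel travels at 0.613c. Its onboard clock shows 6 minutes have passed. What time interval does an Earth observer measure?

Proper time Δt₀ = 6 minutes
γ = 1/√(1 - 0.613²) = 1.2657
Δt = γΔt₀ = 1.2657 × 6 = 7.594 minutes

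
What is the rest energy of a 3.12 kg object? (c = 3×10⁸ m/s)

c² = (3×10⁸)² = 9.000×10¹⁶ m²/s²
E₀ = mc² = 3.12 × 9.000×10¹⁶ = 2.808×10¹⁷ J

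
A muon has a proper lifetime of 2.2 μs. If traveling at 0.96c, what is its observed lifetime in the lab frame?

Proper lifetime τ₀ = 2.2 μs
γ = 1/√(1 - 0.96²) = 3.5714
τ = γτ₀ = 3.5714 × 2.2 μs = 7.857 μs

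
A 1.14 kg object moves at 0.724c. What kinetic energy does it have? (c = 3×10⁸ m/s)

γ = 1/√(1 - 0.724²) = 1.4497
γ - 1 = 0.4497
KE = (γ-1)mc² = 0.4497 × 1.14 × (3×10⁸)² = 4.614×10¹⁶ J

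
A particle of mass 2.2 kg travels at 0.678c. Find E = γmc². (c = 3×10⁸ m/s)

γ = 1/√(1 - 0.678²) = 1.3604
mc² = 2.2 × (3×10⁸)² = 1.980×10¹⁷ J
E = γmc² = 1.3604 × 1.980×10¹⁷ = 2.694×10¹⁷ J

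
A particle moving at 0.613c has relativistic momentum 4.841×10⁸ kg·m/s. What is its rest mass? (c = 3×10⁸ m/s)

γ = 1/√(1 - 0.613²) = 1.2657
v = 0.613 × 3×10⁸ = 1.839×10⁸ m/s
m = p/(γv) = 4.841×10⁸/(1.2657 × 1.839×10⁸) = 2.080 kg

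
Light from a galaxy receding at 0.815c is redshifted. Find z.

β = 0.815
(1+β)/(1-β) = 1.815/0.185 = 9.811
√(9.811) = 3.132
z = 3.132 - 1 = 2.132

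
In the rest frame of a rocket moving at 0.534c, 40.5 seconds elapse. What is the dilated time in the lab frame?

Proper time Δt₀ = 40.5 seconds
γ = 1/√(1 - 0.534²) = 1.1828
Δt = γΔt₀ = 1.1828 × 40.5 = 47.90 seconds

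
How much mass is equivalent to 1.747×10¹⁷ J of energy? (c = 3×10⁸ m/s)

From E = mc², we get m = E/c²
c² = (3×10⁸)² = 9×10¹⁶ m²/s²
m = 1.747×10¹⁷ / 9×10¹⁶ = 1.941 kg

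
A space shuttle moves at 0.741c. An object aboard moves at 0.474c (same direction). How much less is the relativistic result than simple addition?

Classical: u' + v = 0.474 + 0.741 = 1.215c
Relativistic: u = (0.474 + 0.741)/(1 + 0.351234) = 1.215/1.351234 = 0.8992c
Difference: 1.215 - 0.8992 = 0.3158c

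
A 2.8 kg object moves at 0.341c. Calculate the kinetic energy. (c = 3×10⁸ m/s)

γ = 1/√(1 - 0.341²) = 1.06376
γ - 1 = 0.06376
KE = (γ-1)mc² = 0.06376 × 2.8 × (3×10⁸)² = 1.607×10¹⁶ J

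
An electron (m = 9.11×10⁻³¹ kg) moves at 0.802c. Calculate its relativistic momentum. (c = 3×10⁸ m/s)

γ = 1/√(1 - 0.802²) = 1.674
v = 0.802 × 3×10⁸ = 2.406×10⁸ m/s
p = γmv = 1.674 × 9.11×10⁻³¹ × 2.406×10⁸ = 3.669×10⁻²² kg·m/s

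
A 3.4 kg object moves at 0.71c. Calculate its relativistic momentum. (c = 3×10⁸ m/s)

γ = 1/√(1 - 0.71²) = 1.420
v = 0.71 × 3×10⁸ = 2.130×10⁸ m/s
p = γmv = 1.420 × 3.4 × 2.130×10⁸ = 1.028×10⁹ kg·m/s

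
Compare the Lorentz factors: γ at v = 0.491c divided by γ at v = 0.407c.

γ₁ = 1/√(1 - 0.491²) = 1.1479
γ₂ = 1/√(1 - 0.407²) = 1.0948
γ₁/γ₂ = 1.1479/1.0948 = 1.049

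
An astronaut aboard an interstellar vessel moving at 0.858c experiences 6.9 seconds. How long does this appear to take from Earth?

Proper time Δt₀ = 6.9 seconds
γ = 1/√(1 - 0.858²) = 1.947
Δt = γΔt₀ = 1.947 × 6.9 = 13.43 seconds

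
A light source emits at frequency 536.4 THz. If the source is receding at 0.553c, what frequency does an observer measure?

β = v/c = 0.553
(1-β)/(1+β) = 0.447/1.553 = 0.2878
Doppler factor = √(0.2878) = 0.5365
f_obs = 536.4 × 0.5365 = 287.8 THz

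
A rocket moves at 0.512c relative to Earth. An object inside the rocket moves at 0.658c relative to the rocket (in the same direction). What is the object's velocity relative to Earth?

u = (u' + v)/(1 + u'v/c²)
Numerator: 0.658 + 0.512 = 1.17
Denominator: 1 + 0.336896 = 1.336896
u = 1.17/1.336896 = 0.8752c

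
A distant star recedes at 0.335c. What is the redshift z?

β = 0.335
(1+β)/(1-β) = 1.335/0.665 = 2.0075
√(2.0075) = 1.4169
z = 1.4169 - 1 = 0.4169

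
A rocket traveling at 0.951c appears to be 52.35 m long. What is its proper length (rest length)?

Contracted length L = 52.35 m
γ = 1/√(1 - 0.951²) = 3.234
L₀ = γL = 3.234 × 52.35 = 169.3 m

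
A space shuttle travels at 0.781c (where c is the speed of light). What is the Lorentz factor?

v/c = 0.781, so (v/c)² = 0.609961
1 - (v/c)² = 0.390039
γ = 1/√(0.390039) = 1.601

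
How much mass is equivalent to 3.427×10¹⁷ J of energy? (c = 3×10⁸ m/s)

From E = mc², we get m = E/c²
c² = (3×10⁸)² = 9×10¹⁶ m²/s²
m = 3.427×10¹⁷ / 9×10¹⁶ = 3.808 kg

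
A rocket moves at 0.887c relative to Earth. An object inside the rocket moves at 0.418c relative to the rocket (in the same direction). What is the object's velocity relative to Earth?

u = (u' + v)/(1 + u'v/c²)
Numerator: 0.418 + 0.887 = 1.305
Denominator: 1 + 0.370766 = 1.370766
u = 1.305/1.370766 = 0.9520c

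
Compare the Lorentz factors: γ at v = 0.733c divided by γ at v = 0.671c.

γ₁ = 1/√(1 - 0.733²) = 1.470
γ₂ = 1/√(1 - 0.671²) = 1.349
γ₁/γ₂ = 1.470/1.349 = 1.090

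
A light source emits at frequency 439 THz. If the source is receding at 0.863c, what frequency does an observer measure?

β = v/c = 0.863
(1-β)/(1+β) = 0.137/1.863 = 0.07354
Doppler factor = √(0.07354) = 0.27118
f_obs = 439 × 0.27118 = 119.0 THz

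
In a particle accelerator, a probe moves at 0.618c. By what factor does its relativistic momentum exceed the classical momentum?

p_rel = γmv, p_class = mv
Ratio = γ = 1/√(1 - 0.618²)
= 1/√(0.618076) = 1.272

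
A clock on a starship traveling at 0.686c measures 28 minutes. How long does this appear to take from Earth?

Proper time Δt₀ = 28 minutes
γ = 1/√(1 - 0.686²) = 1.3744
Δt = γΔt₀ = 1.3744 × 28 = 38.48 minutes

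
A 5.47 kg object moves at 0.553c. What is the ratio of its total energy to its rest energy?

E = γmc², E₀ = mc²
E/E₀ = γ = 1/√(1 - 0.553²) = 1.200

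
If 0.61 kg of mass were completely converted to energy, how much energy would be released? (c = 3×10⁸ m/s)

Using E = mc²:
c² = (3×10⁸)² = 9×10¹⁶ m²/s²
E = 0.61 × 9×10¹⁶ = 5.490×10¹⁶ J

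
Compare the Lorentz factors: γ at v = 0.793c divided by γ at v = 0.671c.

γ₁ = 1/√(1 - 0.793²) = 1.6414
γ₂ = 1/√(1 - 0.671²) = 1.3487
γ₁/γ₂ = 1.6414/1.3487 = 1.217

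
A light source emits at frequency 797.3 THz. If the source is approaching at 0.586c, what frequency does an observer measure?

β = v/c = 0.586
(1+β)/(1-β) = 1.586/0.414 = 3.831
Doppler factor = √(3.831) = 1.9573
f_obs = 797.3 × 1.9573 = 1561 THz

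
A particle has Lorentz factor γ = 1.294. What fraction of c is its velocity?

From γ = 1/√(1 - v²/c²):
1/γ² = 1/1.294² = 0.5972
v²/c² = 1 - 0.5972 = 0.4028
v/c = √(0.4028) = 0.6347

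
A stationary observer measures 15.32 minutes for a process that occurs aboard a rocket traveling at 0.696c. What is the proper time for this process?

Dilated time Δt = 15.32 minutes
γ = 1/√(1 - 0.696²) = 1.393
Δt₀ = Δt/γ = 15.32/1.393 = 11.00 minutes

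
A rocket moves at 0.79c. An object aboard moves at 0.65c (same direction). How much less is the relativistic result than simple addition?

Classical: u' + v = 0.65 + 0.79 = 1.44c
Relativistic: u = (0.65 + 0.79)/(1 + 0.5135) = 1.44/1.5135 = 0.9514c
Difference: 1.44 - 0.9514 = 0.4886c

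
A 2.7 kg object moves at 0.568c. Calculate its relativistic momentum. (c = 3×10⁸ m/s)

γ = 1/√(1 - 0.568²) = 1.215
v = 0.568 × 3×10⁸ = 1.704×10⁸ m/s
p = γmv = 1.215 × 2.7 × 1.704×10⁸ = 5.590×10⁸ kg·m/s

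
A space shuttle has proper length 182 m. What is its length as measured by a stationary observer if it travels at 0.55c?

Proper length L₀ = 182 m
γ = 1/√(1 - 0.55²) = 1.197
L = L₀/γ = 182/1.197 = 152.0 m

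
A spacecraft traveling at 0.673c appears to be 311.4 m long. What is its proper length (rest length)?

Contracted length L = 311.4 m
γ = 1/√(1 - 0.673²) = 1.352
L₀ = γL = 1.352 × 311.4 = 421.0 m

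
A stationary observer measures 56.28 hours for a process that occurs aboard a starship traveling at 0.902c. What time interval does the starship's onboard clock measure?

Dilated time Δt = 56.28 hours
γ = 1/√(1 - 0.902²) = 2.316
Δt₀ = Δt/γ = 56.28/2.316 = 24.30 hours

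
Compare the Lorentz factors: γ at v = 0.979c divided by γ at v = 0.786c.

γ₁ = 1/√(1 - 0.979²) = 4.9053
γ₂ = 1/√(1 - 0.786²) = 1.6175
γ₁/γ₂ = 4.9053/1.6175 = 3.033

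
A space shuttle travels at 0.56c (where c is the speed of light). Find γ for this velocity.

v/c = 0.56, so (v/c)² = 0.3136
1 - (v/c)² = 0.6864
γ = 1/√(0.6864) = 1.207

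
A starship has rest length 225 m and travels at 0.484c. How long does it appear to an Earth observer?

Proper length L₀ = 225 m
γ = 1/√(1 - 0.484²) = 1.143
L = L₀/γ = 225/1.143 = 196.9 m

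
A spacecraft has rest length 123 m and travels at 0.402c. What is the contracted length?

Proper length L₀ = 123 m
γ = 1/√(1 - 0.402²) = 1.092
L = L₀/γ = 123/1.092 = 112.6 m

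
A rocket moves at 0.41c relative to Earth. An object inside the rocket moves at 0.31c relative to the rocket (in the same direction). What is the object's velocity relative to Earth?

u = (u' + v)/(1 + u'v/c²)
Numerator: 0.31 + 0.41 = 0.72
Denominator: 1 + 0.1271 = 1.1271
u = 0.72/1.1271 = 0.6388c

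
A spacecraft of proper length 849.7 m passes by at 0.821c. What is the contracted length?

Proper length L₀ = 849.7 m
γ = 1/√(1 - 0.821²) = 1.7515
L = L₀/γ = 849.7/1.7515 = 485.1 m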